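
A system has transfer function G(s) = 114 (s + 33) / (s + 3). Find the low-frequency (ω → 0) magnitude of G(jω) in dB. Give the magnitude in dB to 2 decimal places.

61.97 dB

G(0) = 114 × 33 / 3 = 1254
20 log₁₀(1254) = 61.966 dB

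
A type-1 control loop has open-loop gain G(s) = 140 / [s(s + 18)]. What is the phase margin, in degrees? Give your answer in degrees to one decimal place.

Gain crossover: |G(jω)| = 1 at ω ≈ 7.22 rad/s.
∠G(j7.22) = −90° − arctan(7.22/18) ≈ -111.85°
PM = 180° + (-111.85°) = 68.15°

68.1°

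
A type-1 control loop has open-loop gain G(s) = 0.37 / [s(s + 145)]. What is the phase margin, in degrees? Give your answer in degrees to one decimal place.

90.0°

Gain crossover: |G(jω)| = 1 at ω ≈ 0.00255 rad/sec.
∠G(j0.00255) = −90° − arctan(0.00255/145) ≈ -90.00°
PM = 180° + (-90.00°) = 90.00°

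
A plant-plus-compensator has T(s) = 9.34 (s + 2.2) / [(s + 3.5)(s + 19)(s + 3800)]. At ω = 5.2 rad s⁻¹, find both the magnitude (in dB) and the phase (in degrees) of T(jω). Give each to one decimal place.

|T| = -79.0 dB, ∠T = -4.4°

|j5.2 + 2.2| = √(5.2² + 2.2²) = 5.646
|j5.2 + 3.5| = √(5.2² + 3.5²) = 6.268
|j5.2 + 19| = √(5.2² + 19²) = 19.7
|j5.2 + 3800| = √(5.2² + 3800²) = 3800
|T(j5.2)| = 9.34 × 5.646 / (6.268 × 19.7 × 3800) = 0.00011239
20 log₁₀(0.00011239) = -78.99 dB
∠(j5.2 + 2.2) = arctan(5.2/2.2) = 67.07°
∠(j5.2 + 3.5) = arctan(5.2/3.5) = 56.06°
∠(j5.2 + 19) = arctan(5.2/19) = 15.31°
∠(j5.2 + 3800) = arctan(5.2/3800) = 0.08°
∠T(j5.2) = 67.07° − (56.06° + 15.31° + 0.08°) = -4.37°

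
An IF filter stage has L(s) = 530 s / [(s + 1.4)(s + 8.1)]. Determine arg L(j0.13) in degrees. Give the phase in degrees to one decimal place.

83.8°

∠(j0.13) = 90.00°
∠(j0.13 + 1.4) = arctan(0.13/1.4) = 5.31°
∠(j0.13 + 8.1) = arctan(0.13/8.1) = 0.92°
∠L(j0.13) = 90.00° − (5.31° + 0.92°) = 83.78°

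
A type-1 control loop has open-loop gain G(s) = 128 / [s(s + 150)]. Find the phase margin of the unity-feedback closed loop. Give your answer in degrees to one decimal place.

89.7°

Gain crossover: |G(jω)| = 1 at ω ≈ 0.853 rad s⁻¹.
∠G(j0.853) = −90° − arctan(0.853/150) ≈ -90.33°
PM = 180° + (-90.33°) = 89.67°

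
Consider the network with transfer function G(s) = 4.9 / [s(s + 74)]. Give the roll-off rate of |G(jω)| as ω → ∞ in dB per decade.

With 0 zeros and 2 poles, the high-frequency asymptotic slope is 20 × (0 − 2) = -40 dB/decade.

-40 dB/decade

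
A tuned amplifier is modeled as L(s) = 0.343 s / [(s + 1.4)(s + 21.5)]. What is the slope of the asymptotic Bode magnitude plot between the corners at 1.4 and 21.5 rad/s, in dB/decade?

In this band the factors already past their corner are: 1 differentiator zero, pole at 1.4; net slope = 0 dB/decade.

0 dB/decade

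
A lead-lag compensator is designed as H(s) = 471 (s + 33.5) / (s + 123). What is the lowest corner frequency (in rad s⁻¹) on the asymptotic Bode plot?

Break frequencies occur at each pole and zero magnitude: 33.5 rad s⁻¹, 123 rad s⁻¹.
The lowest is 33.5 rad s⁻¹.

33.5 rad s⁻¹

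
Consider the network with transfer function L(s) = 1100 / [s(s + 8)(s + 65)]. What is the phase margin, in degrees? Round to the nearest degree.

Gain crossover: |L(jω)| = 1 at ω ≈ 2.05 rad/sec.
∠L(j2.05) = −90° − arctan(2.05/8) − arctan(2.05/65) ≈ -106.17°
PM = 180° + (-106.17°) = 73.83°

74°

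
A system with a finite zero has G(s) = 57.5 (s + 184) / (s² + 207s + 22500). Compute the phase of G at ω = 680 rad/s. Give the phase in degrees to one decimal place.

∠(j680 + 184) = arctan(680/184) = 74.86°
∠[(j680)² + 207(j680) + 22500] = ∠[-4.399e+05 + j1.4076e+05] = 162.26°
∠G(j680) = 74.86° − 162.26° = -87.40°

-87.4°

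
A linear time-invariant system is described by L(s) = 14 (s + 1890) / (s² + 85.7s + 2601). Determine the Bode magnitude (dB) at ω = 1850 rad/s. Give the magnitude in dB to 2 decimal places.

|j1850 + 1890| = √(1850² + 1890²) = 2645
|(j1850)² + 85.7(j1850) + 2601| = |-3.4199e+06 + j1.5854e+05| = 3.424e+06
|L(j1850)| = 14 × 2645 / 3.424e+06 = 0.010815
20 log₁₀(0.010815) = -39.319 dB

-39.32 dB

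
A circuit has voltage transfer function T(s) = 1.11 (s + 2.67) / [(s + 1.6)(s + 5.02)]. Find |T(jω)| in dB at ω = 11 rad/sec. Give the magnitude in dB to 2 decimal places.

|j11 + 2.67| = √(11² + 2.67²) = 11.32
|j11 + 1.6| = √(11² + 1.6²) = 11.12
|j11 + 5.02| = √(11² + 5.02²) = 12.09
|T(j11)| = 1.11 × 11.32 / (11.12 × 12.09) = 0.093483
20 log₁₀(0.093483) = -20.585 dB

-20.59 dB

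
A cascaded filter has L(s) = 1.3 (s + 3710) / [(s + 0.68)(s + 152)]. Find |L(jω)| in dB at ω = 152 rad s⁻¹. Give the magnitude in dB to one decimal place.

|j152 + 3710| = √(152² + 3710²) = 3713
|j152 + 0.68| = √(152² + 0.68²) = 152
|j152 + 152| = √(152² + 152²) = 215
|L(j152)| = 1.3 × 3713 / (152 × 215) = 0.14773
20 log₁₀(0.14773) = -16.61 dB

-16.6 dB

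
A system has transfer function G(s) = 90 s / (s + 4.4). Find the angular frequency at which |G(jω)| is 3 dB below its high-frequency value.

4.4 rad/s

For a single-pole high-pass, the −3 dB point is at the pole: ω = 4.4 rad/s.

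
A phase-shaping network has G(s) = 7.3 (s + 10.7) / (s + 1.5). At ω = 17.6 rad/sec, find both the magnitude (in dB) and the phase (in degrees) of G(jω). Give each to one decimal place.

|j17.6 + 10.7| = √(17.6² + 10.7²) = 20.6
|j17.6 + 1.5| = √(17.6² + 1.5²) = 17.66
|G(j17.6)| = 7.3 × 20.6 / 17.66 = 8.5124
20 log₁₀(8.5124) = 18.60 dB
∠(j17.6 + 10.7) = arctan(17.6/10.7) = 58.70°
∠(j17.6 + 1.5) = arctan(17.6/1.5) = 85.13°
∠G(j17.6) = 58.70° − 85.13° = -26.43°

|G| = 18.6 dB, ∠G = -26.4°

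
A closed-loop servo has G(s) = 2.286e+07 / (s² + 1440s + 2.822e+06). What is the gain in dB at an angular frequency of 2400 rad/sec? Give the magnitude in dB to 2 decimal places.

14.05 dB

|(j2400)² + 1440(j2400) + 2.822e+06| = |-2.938e+06 + j3.456e+06| = 4.536e+06
|G(j2400)| = 2.286e+07 / 4.536e+06 = 5.0396
20 log₁₀(5.0396) = 14.048 dB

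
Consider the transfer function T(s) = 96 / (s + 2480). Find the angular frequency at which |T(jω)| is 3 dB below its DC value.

For a single-pole low-pass, the −3 dB point is at the pole: ω = 2480 rad/sec.

2480 rad/sec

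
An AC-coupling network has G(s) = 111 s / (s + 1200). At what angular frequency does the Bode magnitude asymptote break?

1200 rad s⁻¹

The single real pole at s = −1200 gives a corner at ω = 1200 rad s⁻¹.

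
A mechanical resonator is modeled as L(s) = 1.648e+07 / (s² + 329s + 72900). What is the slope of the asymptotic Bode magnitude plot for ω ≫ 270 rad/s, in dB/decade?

With 0 zeros and 2 poles, the high-frequency asymptotic slope is 20 × (0 − 2) = -40 dB/decade.

-40 dB/decade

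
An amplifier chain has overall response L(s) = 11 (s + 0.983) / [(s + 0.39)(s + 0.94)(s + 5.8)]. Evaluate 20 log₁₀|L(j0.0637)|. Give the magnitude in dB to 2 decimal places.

14.01 dB

|j0.0637 + 0.983| = √(0.0637² + 0.983²) = 0.9851
|j0.0637 + 0.39| = √(0.0637² + 0.39²) = 0.3952
|j0.0637 + 0.94| = √(0.0637² + 0.94²) = 0.9422
|j0.0637 + 5.8| = √(0.0637² + 5.8²) = 5.8
|L(j0.0637)| = 11 × 0.9851 / (0.3952 × 0.9422 × 5.8) = 5.0176
20 log₁₀(5.0176) = 14.010 dB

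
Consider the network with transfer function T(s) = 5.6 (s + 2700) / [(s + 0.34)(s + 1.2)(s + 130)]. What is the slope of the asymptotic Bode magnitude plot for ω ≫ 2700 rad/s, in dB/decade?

-40 dB/decade

With 1 zero and 3 poles, the high-frequency asymptotic slope is 20 × (1 − 3) = -40 dB/decade.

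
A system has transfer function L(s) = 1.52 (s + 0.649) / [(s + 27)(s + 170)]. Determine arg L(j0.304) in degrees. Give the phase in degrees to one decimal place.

∠(j0.304 + 0.649) = arctan(0.304/0.649) = 25.10°
∠(j0.304 + 27) = arctan(0.304/27) = 0.65°
∠(j0.304 + 170) = arctan(0.304/170) = 0.10°
∠L(j0.304) = 25.10° − (0.65° + 0.10°) = 24.35°

24.4 deg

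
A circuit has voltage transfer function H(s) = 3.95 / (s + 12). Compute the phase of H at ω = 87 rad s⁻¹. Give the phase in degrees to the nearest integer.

∠(j87 + 12) = arctan(87/12) = 82.15°
∠H(j87) = −82.15° = -82.15°

-82°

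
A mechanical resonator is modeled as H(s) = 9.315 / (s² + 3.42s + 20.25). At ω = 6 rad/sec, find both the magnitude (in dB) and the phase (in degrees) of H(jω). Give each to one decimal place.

|H| = -8.9 dB, ∠H = -127.5°

|(j6)² + 3.42(j6) + 20.25| = |-15.75 + j20.52| = 25.87
|H(j6)| = 9.315 / 25.87 = 0.3601
20 log₁₀(0.3601) = -8.87 dB
∠[(j6)² + 3.42(j6) + 20.25] = ∠[-15.75 + j20.52] = 127.51°
∠H(j6) = −127.51° = -127.51°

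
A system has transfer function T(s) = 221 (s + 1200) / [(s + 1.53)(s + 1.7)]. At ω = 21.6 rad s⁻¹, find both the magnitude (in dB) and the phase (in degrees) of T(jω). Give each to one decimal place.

|j21.6 + 1200| = √(21.6² + 1200²) = 1200
|j21.6 + 1.53| = √(21.6² + 1.53²) = 21.65
|j21.6 + 1.7| = √(21.6² + 1.7²) = 21.67
|T(j21.6)| = 221 × 1200 / (21.65 × 21.67) = 565.34
20 log₁₀(565.34) = 55.05 dB
∠(j21.6 + 1200) = arctan(21.6/1200) = 1.03°
∠(j21.6 + 1.53) = arctan(21.6/1.53) = 85.95°
∠(j21.6 + 1.7) = arctan(21.6/1.7) = 85.50°
∠T(j21.6) = 1.03° − (85.95° + 85.50°) = -170.42°

|T| = 55.0 dB, ∠T = -170.4 deg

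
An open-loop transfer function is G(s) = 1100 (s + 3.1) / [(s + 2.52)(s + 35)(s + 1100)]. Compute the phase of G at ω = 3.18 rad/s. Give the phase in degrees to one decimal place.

-11.2 deg

∠(j3.18 + 3.1) = arctan(3.18/3.1) = 45.73°
∠(j3.18 + 2.52) = arctan(3.18/2.52) = 51.60°
∠(j3.18 + 35) = arctan(3.18/35) = 5.19°
∠(j3.18 + 1100) = arctan(3.18/1100) = 0.17°
∠G(j3.18) = 45.73° − (51.60° + 5.19° + 0.17°) = -11.23°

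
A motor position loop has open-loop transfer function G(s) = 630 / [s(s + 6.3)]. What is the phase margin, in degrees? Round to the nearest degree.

Gain crossover: |G(jω)| = 1 at ω ≈ 24.7 rad/s.
∠G(j24.7) = −90° − arctan(24.7/6.3) ≈ -165.70°
PM = 180° + (-165.70°) = 14.30°

14 deg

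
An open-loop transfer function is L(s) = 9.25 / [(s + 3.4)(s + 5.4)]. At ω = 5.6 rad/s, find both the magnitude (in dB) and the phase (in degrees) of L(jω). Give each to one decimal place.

|j5.6 + 3.4| = √(5.6² + 3.4²) = 6.551
|j5.6 + 5.4| = √(5.6² + 5.4²) = 7.779
|L(j5.6)| = 9.25 / (6.551 × 7.779) = 0.18149
20 log₁₀(0.18149) = -14.82 dB
∠(j5.6 + 3.4) = arctan(5.6/3.4) = 58.74°
∠(j5.6 + 5.4) = arctan(5.6/5.4) = 46.04°
∠L(j5.6) = − (58.74° + 46.04°) = -104.78°

|L| = -14.8 dB, ∠L = -104.8°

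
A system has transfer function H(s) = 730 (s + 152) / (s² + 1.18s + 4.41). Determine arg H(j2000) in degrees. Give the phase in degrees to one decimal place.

-94.3°

∠(j2000 + 152) = arctan(2000/152) = 85.65°
∠[(j2000)² + 1.18(j2000) + 4.41] = ∠[-4e+06 + j2360] = 179.97°
∠H(j2000) = 85.65° − 179.97° = -94.31°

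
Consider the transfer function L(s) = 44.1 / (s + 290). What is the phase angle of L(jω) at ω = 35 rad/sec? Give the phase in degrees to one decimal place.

-6.9°

∠(j35 + 290) = arctan(35/290) = 6.88°
∠L(j35) = −6.88° = -6.88°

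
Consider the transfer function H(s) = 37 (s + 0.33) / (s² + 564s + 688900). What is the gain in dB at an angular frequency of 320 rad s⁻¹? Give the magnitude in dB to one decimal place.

-34.3 dB

|j320 + 0.33| = √(320² + 0.33²) = 320
|(j320)² + 564(j320) + 688900| = |5.865e+05 + j1.8048e+05| = 6.136e+05
|H(j320)| = 37 × 320 / 6.136e+05 = 0.019295
20 log₁₀(0.019295) = -34.29 dB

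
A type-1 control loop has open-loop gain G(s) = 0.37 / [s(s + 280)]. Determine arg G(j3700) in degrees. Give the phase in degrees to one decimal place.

∠(j3700 + 280) = arctan(3700/280) = 85.67°
∠(j3700) = 90.00°
∠G(j3700) = − (85.67° + 90.00°) = -175.67°

-175.7°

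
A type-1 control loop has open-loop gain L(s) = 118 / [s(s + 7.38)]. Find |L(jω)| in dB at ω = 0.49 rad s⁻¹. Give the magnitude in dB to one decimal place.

30.3 dB

|j0.49 + 7.38| = √(0.49² + 7.38²) = 7.396
|j0.49| = 0.49
|L(j0.49)| = 118 / (7.396 × 0.49) = 32.559
20 log₁₀(32.559) = 30.25 dB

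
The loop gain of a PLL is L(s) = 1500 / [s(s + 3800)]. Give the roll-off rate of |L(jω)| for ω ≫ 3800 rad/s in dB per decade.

-40 dB/decade

With 0 zeros and 2 poles, the high-frequency asymptotic slope is 20 × (0 − 2) = -40 dB/decade.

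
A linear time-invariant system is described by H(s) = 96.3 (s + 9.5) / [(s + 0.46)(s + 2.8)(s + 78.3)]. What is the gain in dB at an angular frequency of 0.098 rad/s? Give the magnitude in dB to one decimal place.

19.0 dB

|j0.098 + 9.5| = √(0.098² + 9.5²) = 9.501
|j0.098 + 0.46| = √(0.098² + 0.46²) = 0.4703
|j0.098 + 2.8| = √(0.098² + 2.8²) = 2.802
|j0.098 + 78.3| = √(0.098² + 78.3²) = 78.3
|H(j0.098)| = 96.3 × 9.501 / (0.4703 × 2.802 × 78.3) = 8.8673
20 log₁₀(8.8673) = 18.96 dB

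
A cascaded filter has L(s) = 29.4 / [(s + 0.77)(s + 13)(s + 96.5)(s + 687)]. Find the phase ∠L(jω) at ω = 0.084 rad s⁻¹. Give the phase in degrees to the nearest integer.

-7°

∠(j0.084 + 0.77) = arctan(0.084/0.77) = 6.23°
∠(j0.084 + 13) = arctan(0.084/13) = 0.37°
∠(j0.084 + 96.5) = arctan(0.084/96.5) = 0.05°
∠(j0.084 + 687) = arctan(0.084/687) = 0.01°
∠L(j0.084) = − (6.23° + 0.37° + 0.05° + 0.01°) = -6.65°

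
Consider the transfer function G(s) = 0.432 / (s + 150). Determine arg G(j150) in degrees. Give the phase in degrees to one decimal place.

-45.0°

∠(j150 + 150) = arctan(150/150) = 45.00°
∠G(j150) = −45.00° = -45.00°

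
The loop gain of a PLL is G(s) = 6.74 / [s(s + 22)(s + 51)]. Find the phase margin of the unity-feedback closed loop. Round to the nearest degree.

90 deg

Gain crossover: |G(jω)| = 1 at ω ≈ 0.00601 rad s⁻¹.
∠G(j0.00601) = −90° − arctan(0.00601/22) − arctan(0.00601/51) ≈ -90.02°
PM = 180° + (-90.02°) = 89.98°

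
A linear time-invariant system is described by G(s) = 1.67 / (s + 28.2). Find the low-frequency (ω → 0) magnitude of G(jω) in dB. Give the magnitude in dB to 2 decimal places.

-24.55 dB

G(0) = 1.67 / 28.2 = 0.05922
20 log₁₀(0.05922) = -24.551 dB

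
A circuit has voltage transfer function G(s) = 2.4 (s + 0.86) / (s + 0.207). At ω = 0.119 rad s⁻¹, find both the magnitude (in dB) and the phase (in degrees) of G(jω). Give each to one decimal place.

|j0.119 + 0.86| = √(0.119² + 0.86²) = 0.8682
|j0.119 + 0.207| = √(0.119² + 0.207²) = 0.2388
|G(j0.119)| = 2.4 × 0.8682 / 0.2388 = 8.7268
20 log₁₀(8.7268) = 18.82 dB
∠(j0.119 + 0.86) = arctan(0.119/0.86) = 7.88°
∠(j0.119 + 0.207) = arctan(0.119/0.207) = 29.89°
∠G(j0.119) = 7.88° − 29.89° = -22.02°

|G| = 18.8 dB, ∠G = -22.0 deg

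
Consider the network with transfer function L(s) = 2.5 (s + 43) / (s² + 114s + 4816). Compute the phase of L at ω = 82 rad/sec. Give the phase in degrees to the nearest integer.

-39°

∠(j82 + 43) = arctan(82/43) = 62.33°
∠[(j82)² + 114(j82) + 4816] = ∠[-1908 + j9348] = 101.54°
∠L(j82) = 62.33° − 101.54° = -39.21°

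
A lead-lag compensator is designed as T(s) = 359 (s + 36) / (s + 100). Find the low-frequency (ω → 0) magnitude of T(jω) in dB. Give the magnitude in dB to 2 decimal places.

T(0) = 359 × 36 / 100 = 129.24
20 log₁₀(129.24) = 42.228 dB

42.23 dB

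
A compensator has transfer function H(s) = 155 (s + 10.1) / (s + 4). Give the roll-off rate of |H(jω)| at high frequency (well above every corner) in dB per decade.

With 1 zero and 1 pole, the high-frequency asymptotic slope is 20 × (1 − 1) = 0 dB/decade.

0 dB/decade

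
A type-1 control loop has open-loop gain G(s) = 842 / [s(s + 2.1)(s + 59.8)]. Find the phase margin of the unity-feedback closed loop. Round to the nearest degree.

28 deg

Gain crossover: |G(jω)| = 1 at ω ≈ 3.47 rad/sec.
∠G(j3.47) = −90° − arctan(3.47/2.1) − arctan(3.47/59.8) ≈ -152.12°
PM = 180° + (-152.12°) = 27.88°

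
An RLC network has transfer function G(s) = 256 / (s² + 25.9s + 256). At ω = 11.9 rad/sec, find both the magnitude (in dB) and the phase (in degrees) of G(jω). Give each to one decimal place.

|G| = -2.2 dB, ∠G = -69.6°

|(j11.9)² + 25.9(j11.9) + 256| = |114.39 + j308.21| = 328.8
|G(j11.9)| = 256 / 328.8 = 0.7787
20 log₁₀(0.7787) = -2.17 dB
∠[(j11.9)² + 25.9(j11.9) + 256] = ∠[114.39 + j308.21] = 69.64°
∠G(j11.9) = −69.64° = -69.64°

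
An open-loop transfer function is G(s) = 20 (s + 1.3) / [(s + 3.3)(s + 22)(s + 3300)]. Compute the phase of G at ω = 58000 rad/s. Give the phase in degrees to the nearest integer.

∠(j58000 + 1.3) = arctan(58000/1.3) = 90.00°
∠(j58000 + 3.3) = arctan(58000/3.3) = 90.00°
∠(j58000 + 22) = arctan(58000/22) = 89.98°
∠(j58000 + 3300) = arctan(58000/3300) = 86.74°
∠G(j58000) = 90.00° − (90.00° + 89.98° + 86.74°) = -176.72°

-177°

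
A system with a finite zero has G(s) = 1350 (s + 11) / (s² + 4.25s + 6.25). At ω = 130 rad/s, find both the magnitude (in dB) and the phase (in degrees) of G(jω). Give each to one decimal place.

|G| = 20.4 dB, ∠G = -93.0°

|j130 + 11| = √(130² + 11²) = 130.5
|(j130)² + 4.25(j130) + 6.25| = |-16894 + j552.5| = 1.69e+04
|G(j130)| = 1350 × 130.5 / 1.69e+04 = 10.42
20 log₁₀(10.42) = 20.36 dB
∠(j130 + 11) = arctan(130/11) = 85.16°
∠[(j130)² + 4.25(j130) + 6.25] = ∠[-16894 + j552.5] = 178.13°
∠G(j130) = 85.16° − 178.13° = -92.96°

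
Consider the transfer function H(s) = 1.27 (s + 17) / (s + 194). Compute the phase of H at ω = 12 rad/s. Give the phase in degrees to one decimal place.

31.7°

∠(j12 + 17) = arctan(12/17) = 35.22°
∠(j12 + 194) = arctan(12/194) = 3.54°
∠H(j12) = 35.22° − 3.54° = 31.68°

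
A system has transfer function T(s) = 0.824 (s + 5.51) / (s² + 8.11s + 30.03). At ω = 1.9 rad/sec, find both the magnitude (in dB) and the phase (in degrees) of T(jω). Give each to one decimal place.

|T| = -16.1 dB, ∠T = -11.2 deg

|j1.9 + 5.51| = √(1.9² + 5.51²) = 5.828
|(j1.9)² + 8.11(j1.9) + 30.03| = |26.42 + j15.409| = 30.59
|T(j1.9)| = 0.824 × 5.828 / 30.59 = 0.15702
20 log₁₀(0.15702) = -16.08 dB
∠(j1.9 + 5.51) = arctan(1.9/5.51) = 19.03°
∠[(j1.9)² + 8.11(j1.9) + 30.03] = ∠[26.42 + j15.409] = 30.25°
∠T(j1.9) = 19.03° − 30.25° = -11.23°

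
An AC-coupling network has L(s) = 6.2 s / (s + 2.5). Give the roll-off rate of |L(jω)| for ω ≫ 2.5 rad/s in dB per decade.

0 dB/decade

With 1 zero and 1 pole, the high-frequency asymptotic slope is 20 × (1 − 1) = 0 dB/decade.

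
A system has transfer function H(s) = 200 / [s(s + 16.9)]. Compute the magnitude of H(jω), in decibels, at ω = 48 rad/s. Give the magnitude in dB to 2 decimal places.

-21.74 dB

|j48 + 16.9| = √(48² + 16.9²) = 50.89
|j48| = 48
|H(j48)| = 200 / (50.89 × 48) = 0.081879
20 log₁₀(0.081879) = -21.737 dB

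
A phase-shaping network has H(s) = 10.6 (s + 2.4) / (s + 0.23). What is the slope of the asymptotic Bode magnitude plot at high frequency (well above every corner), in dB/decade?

With 1 zero and 1 pole, the high-frequency asymptotic slope is 20 × (1 − 1) = 0 dB/decade.

0 dB/decade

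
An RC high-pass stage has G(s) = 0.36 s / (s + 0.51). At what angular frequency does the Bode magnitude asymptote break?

The single real pole at s = −0.51 gives a corner at ω = 0.51 rad/sec.

0.51 rad/sec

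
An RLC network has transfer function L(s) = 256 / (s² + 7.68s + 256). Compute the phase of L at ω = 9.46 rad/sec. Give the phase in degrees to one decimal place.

∠[(j9.46)² + 7.68(j9.46) + 256] = ∠[166.51 + j72.653] = 23.57°
∠L(j9.46) = −23.57° = -23.57°

-23.6°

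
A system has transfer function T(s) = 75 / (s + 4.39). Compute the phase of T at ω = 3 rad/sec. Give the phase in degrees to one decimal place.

-34.3°

∠(j3 + 4.39) = arctan(3/4.39) = 34.35°
∠T(j3) = −34.35° = -34.35°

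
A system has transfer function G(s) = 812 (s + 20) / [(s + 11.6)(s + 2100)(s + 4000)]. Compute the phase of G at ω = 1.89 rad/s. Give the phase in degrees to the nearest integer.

∠(j1.89 + 20) = arctan(1.89/20) = 5.40°
∠(j1.89 + 11.6) = arctan(1.89/11.6) = 9.25°
∠(j1.89 + 2100) = arctan(1.89/2100) = 0.05°
∠(j1.89 + 4000) = arctan(1.89/4000) = 0.03°
∠G(j1.89) = 5.40° − (9.25° + 0.05° + 0.03°) = -3.93°

-4°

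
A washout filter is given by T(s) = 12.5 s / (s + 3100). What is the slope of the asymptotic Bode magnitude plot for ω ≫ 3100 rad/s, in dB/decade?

0 dB/decade

With 1 zero and 1 pole, the high-frequency asymptotic slope is 20 × (1 − 1) = 0 dB/decade.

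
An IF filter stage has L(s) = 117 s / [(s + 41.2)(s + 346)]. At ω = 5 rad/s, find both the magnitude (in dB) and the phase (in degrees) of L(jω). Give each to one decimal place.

|j5| = 5
|j5 + 41.2| = √(5² + 41.2²) = 41.5
|j5 + 346| = √(5² + 346²) = 346
|L(j5)| = 117 × 5 / (41.5 × 346) = 0.040734
20 log₁₀(0.040734) = -27.80 dB
∠(j5) = 90.00°
∠(j5 + 41.2) = arctan(5/41.2) = 6.92°
∠(j5 + 346) = arctan(5/346) = 0.83°
∠L(j5) = 90.00° − (6.92° + 0.83°) = 82.25°

|L| = -27.8 dB, ∠L = 82.3°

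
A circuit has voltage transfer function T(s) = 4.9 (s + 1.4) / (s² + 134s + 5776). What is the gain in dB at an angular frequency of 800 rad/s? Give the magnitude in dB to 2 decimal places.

-44.30 dB

|j800 + 1.4| = √(800² + 1.4²) = 800
|(j800)² + 134(j800) + 5776| = |-6.3422e+05 + j1.072e+05| = 6.432e+05
|T(j800)| = 4.9 × 800 / 6.432e+05 = 0.0060943
20 log₁₀(0.0060943) = -44.301 dB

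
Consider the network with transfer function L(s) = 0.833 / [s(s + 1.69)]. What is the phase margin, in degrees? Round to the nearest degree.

74°

Gain crossover: |L(jω)| = 1 at ω ≈ 0.475 rad/s.
∠L(j0.475) = −90° − arctan(0.475/1.69) ≈ -105.68°
PM = 180° + (-105.68°) = 74.32°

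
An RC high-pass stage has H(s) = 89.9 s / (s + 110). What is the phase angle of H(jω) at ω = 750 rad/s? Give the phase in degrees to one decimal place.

8.3 deg

∠(j750) = 90.00°
∠(j750 + 110) = arctan(750/110) = 81.66°
∠H(j750) = 90.00° − 81.66° = 8.34°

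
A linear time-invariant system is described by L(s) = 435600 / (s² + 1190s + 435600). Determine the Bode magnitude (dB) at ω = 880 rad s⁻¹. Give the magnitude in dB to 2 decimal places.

|(j880)² + 1190(j880) + 435600| = |-3.388e+05 + j1.0472e+06| = 1.101e+06
|L(j880)| = 435600 / 1.101e+06 = 0.39577
20 log₁₀(0.39577) = -8.051 dB

-8.05 dB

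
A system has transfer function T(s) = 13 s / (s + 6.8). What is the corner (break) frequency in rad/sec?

6.8 rad/sec

The single real pole at s = −6.8 gives a corner at ω = 6.8 rad/sec.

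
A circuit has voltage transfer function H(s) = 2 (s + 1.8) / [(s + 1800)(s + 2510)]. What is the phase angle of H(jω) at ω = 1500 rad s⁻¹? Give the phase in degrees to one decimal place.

∠(j1500 + 1.8) = arctan(1500/1.8) = 89.93°
∠(j1500 + 1800) = arctan(1500/1800) = 39.81°
∠(j1500 + 2510) = arctan(1500/2510) = 30.86°
∠H(j1500) = 89.93° − (39.81° + 30.86°) = 19.26°

19.3 deg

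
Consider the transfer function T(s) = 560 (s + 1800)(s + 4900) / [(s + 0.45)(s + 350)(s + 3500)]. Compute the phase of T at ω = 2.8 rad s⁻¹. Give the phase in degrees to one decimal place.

-81.3 deg

∠(j2.8 + 1800) = arctan(2.8/1800) = 0.09°
∠(j2.8 + 4900) = arctan(2.8/4900) = 0.03°
∠(j2.8 + 0.45) = arctan(2.8/0.45) = 80.87°
∠(j2.8 + 350) = arctan(2.8/350) = 0.46°
∠(j2.8 + 3500) = arctan(2.8/3500) = 0.05°
∠T(j2.8) = 0.09° + 0.03° − (80.87° + 0.46° + 0.05°) = -81.25°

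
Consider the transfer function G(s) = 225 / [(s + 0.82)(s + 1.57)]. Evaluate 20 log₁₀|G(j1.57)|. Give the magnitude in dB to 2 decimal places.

|j1.57 + 0.82| = √(1.57² + 0.82²) = 1.771
|j1.57 + 1.57| = √(1.57² + 1.57²) = 2.22
|G(j1.57)| = 225 / (1.771 × 2.22) = 57.212
20 log₁₀(57.212) = 35.150 dB

35.15 dB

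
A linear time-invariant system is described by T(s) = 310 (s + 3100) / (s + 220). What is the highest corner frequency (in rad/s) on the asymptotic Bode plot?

3100 rad/s

Break frequencies occur at each pole and zero magnitude: 220 rad/s, 3100 rad/s.
The highest is 3100 rad/s.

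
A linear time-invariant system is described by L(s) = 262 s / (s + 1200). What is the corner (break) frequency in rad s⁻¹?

1200 rad s⁻¹

The single real pole at s = −1200 gives a corner at ω = 1200 rad s⁻¹.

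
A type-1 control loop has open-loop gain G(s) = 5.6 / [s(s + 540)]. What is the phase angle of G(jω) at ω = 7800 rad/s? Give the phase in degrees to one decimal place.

-176.0°

∠(j7800 + 540) = arctan(7800/540) = 86.04°
∠(j7800) = 90.00°
∠G(j7800) = − (86.04° + 90.00°) = -176.04°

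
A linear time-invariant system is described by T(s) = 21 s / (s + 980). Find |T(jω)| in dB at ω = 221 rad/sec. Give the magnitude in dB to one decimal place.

13.3 dB

|j221| = 221
|j221 + 980| = √(221² + 980²) = 1005
|T(j221)| = 21 × 221 / 1005 = 4.6197
20 log₁₀(4.6197) = 13.29 dB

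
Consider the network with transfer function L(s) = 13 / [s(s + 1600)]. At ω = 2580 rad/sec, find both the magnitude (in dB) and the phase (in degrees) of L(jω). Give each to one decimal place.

|j2580 + 1600| = √(2580² + 1600²) = 3036
|j2580| = 2580
|L(j2580)| = 13 / (3036 × 2580) = 1.6598e-06
20 log₁₀(1.6598e-06) = -115.60 dB
∠(j2580 + 1600) = arctan(2580/1600) = 58.19°
∠(j2580) = 90.00°
∠L(j2580) = − (58.19° + 90.00°) = -148.19°

|L| = -115.6 dB, ∠L = -148.2°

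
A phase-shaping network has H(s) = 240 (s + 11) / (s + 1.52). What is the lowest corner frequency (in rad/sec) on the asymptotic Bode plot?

1.52 rad/sec

Break frequencies occur at each pole and zero magnitude: 1.52 rad/sec, 11 rad/sec.
The lowest is 1.52 rad/sec.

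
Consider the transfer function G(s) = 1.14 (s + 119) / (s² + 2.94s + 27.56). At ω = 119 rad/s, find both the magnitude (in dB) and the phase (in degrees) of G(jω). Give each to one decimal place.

|j119 + 119| = √(119² + 119²) = 168.3
|(j119)² + 2.94(j119) + 27.56| = |-14133 + j349.86| = 1.414e+04
|G(j119)| = 1.14 × 168.3 / 1.414e+04 = 0.01357
20 log₁₀(0.01357) = -37.35 dB
∠(j119 + 119) = arctan(119/119) = 45.00°
∠[(j119)² + 2.94(j119) + 27.56] = ∠[-14133 + j349.86] = 178.58°
∠G(j119) = 45.00° − 178.58° = -133.58°

|G| = -37.3 dB, ∠G = -133.6°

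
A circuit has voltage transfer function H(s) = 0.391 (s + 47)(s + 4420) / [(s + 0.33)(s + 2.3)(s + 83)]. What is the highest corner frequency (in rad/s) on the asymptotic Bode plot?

4420 rad/s

Break frequencies occur at each pole and zero magnitude: 0.33 rad/s, 2.3 rad/s, 47 rad/s, 83 rad/s, 4420 rad/s.
The highest is 4420 rad/s.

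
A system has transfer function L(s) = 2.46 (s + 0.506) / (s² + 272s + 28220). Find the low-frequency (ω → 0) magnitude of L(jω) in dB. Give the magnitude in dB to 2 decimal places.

L(0) = 2.46 × 0.506 / 28220 = 4.4109e-05
20 log₁₀(4.4109e-05) = -87.109 dB

-87.11 dB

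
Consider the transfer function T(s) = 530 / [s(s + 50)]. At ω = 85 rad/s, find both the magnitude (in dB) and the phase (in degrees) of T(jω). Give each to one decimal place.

|T| = -24.0 dB, ∠T = -149.5°

|j85 + 50| = √(85² + 50²) = 98.62
|j85| = 85
|T(j85)| = 530 / (98.62 × 85) = 0.063228
20 log₁₀(0.063228) = -23.98 dB
∠(j85 + 50) = arctan(85/50) = 59.53°
∠(j85) = 90.00°
∠T(j85) = − (59.53° + 90.00°) = -149.53°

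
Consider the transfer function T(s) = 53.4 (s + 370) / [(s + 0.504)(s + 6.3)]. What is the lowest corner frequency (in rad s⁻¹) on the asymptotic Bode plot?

0.504 rad s⁻¹

Break frequencies occur at each pole and zero magnitude: 0.504 rad s⁻¹, 6.3 rad s⁻¹, 370 rad s⁻¹.
The lowest is 0.504 rad s⁻¹.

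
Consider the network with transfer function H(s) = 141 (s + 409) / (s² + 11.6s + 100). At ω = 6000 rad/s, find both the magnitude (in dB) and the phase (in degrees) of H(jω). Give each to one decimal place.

|H| = -32.6 dB, ∠H = -93.8°

|j6000 + 409| = √(6000² + 409²) = 6014
|(j6000)² + 11.6(j6000) + 100| = |-3.6e+07 + j69600| = 3.6e+07
|H(j6000)| = 141 × 6014 / 3.6e+07 = 0.023555
20 log₁₀(0.023555) = -32.56 dB
∠(j6000 + 409) = arctan(6000/409) = 86.10°
∠[(j6000)² + 11.6(j6000) + 100] = ∠[-3.6e+07 + j69600] = 179.89°
∠H(j6000) = 86.10° − 179.89° = -93.79°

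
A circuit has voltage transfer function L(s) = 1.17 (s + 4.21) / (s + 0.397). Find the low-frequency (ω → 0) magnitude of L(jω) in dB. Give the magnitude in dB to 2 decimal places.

21.87 dB

L(0) = 1.17 × 4.21 / 0.397 = 12.407
20 log₁₀(12.407) = 21.874 dB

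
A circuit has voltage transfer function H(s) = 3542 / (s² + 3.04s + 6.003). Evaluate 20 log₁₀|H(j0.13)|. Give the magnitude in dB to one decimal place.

55.4 dB

|(j0.13)² + 3.04(j0.13) + 6.003| = |5.9861 + j0.3952| = 5.999
|H(j0.13)| = 3542 / 5.999 = 590.42
20 log₁₀(590.42) = 55.42 dB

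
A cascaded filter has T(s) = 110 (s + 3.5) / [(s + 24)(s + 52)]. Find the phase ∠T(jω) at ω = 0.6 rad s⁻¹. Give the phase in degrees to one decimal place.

7.6°

∠(j0.6 + 3.5) = arctan(0.6/3.5) = 9.73°
∠(j0.6 + 24) = arctan(0.6/24) = 1.43°
∠(j0.6 + 52) = arctan(0.6/52) = 0.66°
∠T(j0.6) = 9.73° − (1.43° + 0.66°) = 7.63°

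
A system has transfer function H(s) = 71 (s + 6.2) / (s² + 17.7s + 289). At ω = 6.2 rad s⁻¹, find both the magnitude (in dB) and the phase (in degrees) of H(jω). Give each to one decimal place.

|j6.2 + 6.2| = √(6.2² + 6.2²) = 8.768
|(j6.2)² + 17.7(j6.2) + 289| = |250.56 + j109.74| = 273.5
|H(j6.2)| = 71 × 8.768 / 273.5 = 2.2759
20 log₁₀(2.2759) = 7.14 dB
∠(j6.2 + 6.2) = arctan(6.2/6.2) = 45.00°
∠[(j6.2)² + 17.7(j6.2) + 289] = ∠[250.56 + j109.74] = 23.65°
∠H(j6.2) = 45.00° − 23.65° = 21.35°

|H| = 7.1 dB, ∠H = 21.3 deg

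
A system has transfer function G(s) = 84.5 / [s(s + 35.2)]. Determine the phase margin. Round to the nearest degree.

86 deg

Gain crossover: |G(jω)| = 1 at ω ≈ 2.4 rad/sec.
∠G(j2.4) = −90° − arctan(2.4/35.2) ≈ -93.89°
PM = 180° + (-93.89°) = 86.11°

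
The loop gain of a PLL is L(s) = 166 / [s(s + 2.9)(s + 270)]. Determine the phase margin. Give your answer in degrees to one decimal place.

85.8 deg

Gain crossover: |L(jω)| = 1 at ω ≈ 0.211 rad/sec.
∠L(j0.211) = −90° − arctan(0.211/2.9) − arctan(0.211/270) ≈ -94.22°
PM = 180° + (-94.22°) = 85.78°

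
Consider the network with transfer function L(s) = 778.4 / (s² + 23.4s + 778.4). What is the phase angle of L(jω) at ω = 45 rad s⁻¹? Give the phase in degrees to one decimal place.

∠[(j45)² + 23.4(j45) + 778.4] = ∠[-1246.6 + j1053] = 139.81°
∠L(j45) = −139.81° = -139.81°

-139.8°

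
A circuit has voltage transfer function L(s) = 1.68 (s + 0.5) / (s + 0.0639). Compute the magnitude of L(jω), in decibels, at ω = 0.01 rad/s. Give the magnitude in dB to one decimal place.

|j0.01 + 0.5| = √(0.01² + 0.5²) = 0.5001
|j0.01 + 0.0639| = √(0.01² + 0.0639²) = 0.06468
|L(j0.01)| = 1.68 × 0.5001 / 0.06468 = 12.99
20 log₁₀(12.99) = 22.27 dB

22.3 dB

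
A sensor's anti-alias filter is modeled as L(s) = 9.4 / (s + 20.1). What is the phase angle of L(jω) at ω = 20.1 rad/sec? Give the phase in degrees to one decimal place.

∠(j20.1 + 20.1) = arctan(20.1/20.1) = 45.00°
∠L(j20.1) = −45.00° = -45.00°

-45.0°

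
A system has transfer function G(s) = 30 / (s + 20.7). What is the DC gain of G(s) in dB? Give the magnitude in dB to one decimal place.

G(0) = 30 / 20.7 = 1.4493
20 log₁₀(1.4493) = 3.22 dB

3.2 dB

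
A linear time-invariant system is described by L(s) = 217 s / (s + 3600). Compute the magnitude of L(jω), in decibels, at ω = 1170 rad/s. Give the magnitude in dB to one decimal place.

|j1170| = 1170
|j1170 + 3600| = √(1170² + 3600²) = 3785
|L(j1170)| = 217 × 1170 / 3785 = 67.072
20 log₁₀(67.072) = 36.53 dB

36.5 dB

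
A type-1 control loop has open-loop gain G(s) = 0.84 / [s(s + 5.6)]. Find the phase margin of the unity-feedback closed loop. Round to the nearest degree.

Gain crossover: |G(jω)| = 1 at ω ≈ 0.15 rad/sec.
∠G(j0.15) = −90° − arctan(0.15/5.6) ≈ -91.53°
PM = 180° + (-91.53°) = 88.47°

88°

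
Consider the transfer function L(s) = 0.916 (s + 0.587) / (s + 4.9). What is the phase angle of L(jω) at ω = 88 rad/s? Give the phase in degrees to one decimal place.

∠(j88 + 0.587) = arctan(88/0.587) = 89.62°
∠(j88 + 4.9) = arctan(88/4.9) = 86.81°
∠L(j88) = 89.62° − 86.81° = 2.80°

2.8°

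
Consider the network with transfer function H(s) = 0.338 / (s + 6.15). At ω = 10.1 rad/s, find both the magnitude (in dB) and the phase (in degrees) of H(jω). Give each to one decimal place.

|H| = -30.9 dB, ∠H = -58.7°

|j10.1 + 6.15| = √(10.1² + 6.15²) = 11.83
|H(j10.1)| = 0.338 / 11.83 = 0.028583
20 log₁₀(0.028583) = -30.88 dB
∠(j10.1 + 6.15) = arctan(10.1/6.15) = 58.66°
∠H(j10.1) = −58.66° = -58.66°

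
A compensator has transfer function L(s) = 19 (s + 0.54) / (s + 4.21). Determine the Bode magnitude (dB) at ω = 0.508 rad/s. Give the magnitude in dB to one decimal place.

10.4 dB

|j0.508 + 0.54| = √(0.508² + 0.54²) = 0.7414
|j0.508 + 4.21| = √(0.508² + 4.21²) = 4.241
|L(j0.508)| = 19 × 0.7414 / 4.241 = 3.3219
20 log₁₀(3.3219) = 10.43 dB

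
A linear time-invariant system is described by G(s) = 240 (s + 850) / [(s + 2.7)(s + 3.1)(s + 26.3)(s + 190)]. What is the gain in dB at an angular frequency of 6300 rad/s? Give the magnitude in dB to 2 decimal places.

|j6300 + 850| = √(6300² + 850²) = 6357
|j6300 + 2.7| = √(6300² + 2.7²) = 6300
|j6300 + 3.1| = √(6300² + 3.1²) = 6300
|j6300 + 26.3| = √(6300² + 26.3²) = 6300
|j6300 + 190| = √(6300² + 190²) = 6303
|G(j6300)| = 240 × 6357 / (6300 × 6300 × 6300 × 6303) = 9.6807e-10
20 log₁₀(9.6807e-10) = -180.282 dB

-180.28 dB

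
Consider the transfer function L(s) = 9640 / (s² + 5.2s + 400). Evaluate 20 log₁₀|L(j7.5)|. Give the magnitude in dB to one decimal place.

|(j7.5)² + 5.2(j7.5) + 400| = |343.75 + j39| = 346
|L(j7.5)| = 9640 / 346 = 27.865
20 log₁₀(27.865) = 28.90 dB

28.9 dB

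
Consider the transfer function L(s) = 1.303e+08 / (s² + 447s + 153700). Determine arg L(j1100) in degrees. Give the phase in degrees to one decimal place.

-155.0°

∠[(j1100)² + 447(j1100) + 153700] = ∠[-1.0563e+06 + j4.917e+05] = 155.04°
∠L(j1100) = −155.04° = -155.04°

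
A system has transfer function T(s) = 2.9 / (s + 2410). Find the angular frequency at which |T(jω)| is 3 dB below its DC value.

2410 rad/s

For a single-pole low-pass, the −3 dB point is at the pole: ω = 2410 rad/s.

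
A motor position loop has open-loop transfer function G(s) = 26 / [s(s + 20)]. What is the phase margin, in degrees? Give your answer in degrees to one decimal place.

Gain crossover: |G(jω)| = 1 at ω ≈ 1.3 rad s⁻¹.
∠G(j1.3) = −90° − arctan(1.3/20) ≈ -93.71°
PM = 180° + (-93.71°) = 86.29°

86.3 deg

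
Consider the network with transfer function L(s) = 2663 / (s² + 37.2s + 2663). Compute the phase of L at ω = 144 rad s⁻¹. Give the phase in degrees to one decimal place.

∠[(j144)² + 37.2(j144) + 2663] = ∠[-18073 + j5356.8] = 163.49°
∠L(j144) = −163.49° = -163.49°

-163.5 deg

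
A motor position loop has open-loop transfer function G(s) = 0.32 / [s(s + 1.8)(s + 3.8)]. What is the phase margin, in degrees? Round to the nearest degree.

Gain crossover: |G(jω)| = 1 at ω ≈ 0.0468 rad/s.
∠G(j0.0468) = −90° − arctan(0.0468/1.8) − arctan(0.0468/3.8) ≈ -92.19°
PM = 180° + (-92.19°) = 87.81°

88°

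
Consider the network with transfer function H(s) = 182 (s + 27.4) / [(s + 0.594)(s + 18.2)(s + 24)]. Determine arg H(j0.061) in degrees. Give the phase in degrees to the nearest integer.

-6°

∠(j0.061 + 27.4) = arctan(0.061/27.4) = 0.13°
∠(j0.061 + 0.594) = arctan(0.061/0.594) = 5.86°
∠(j0.061 + 18.2) = arctan(0.061/18.2) = 0.19°
∠(j0.061 + 24) = arctan(0.061/24) = 0.15°
∠H(j0.061) = 0.13° − (5.86° + 0.19° + 0.15°) = -6.07°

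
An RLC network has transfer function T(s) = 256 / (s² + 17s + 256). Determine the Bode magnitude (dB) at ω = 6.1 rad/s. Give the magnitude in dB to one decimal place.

0.5 dB

|(j6.1)² + 17(j6.1) + 256| = |218.79 + j103.7| = 242.1
|T(j6.1)| = 256 / 242.1 = 1.0573
20 log₁₀(1.0573) = 0.48 dB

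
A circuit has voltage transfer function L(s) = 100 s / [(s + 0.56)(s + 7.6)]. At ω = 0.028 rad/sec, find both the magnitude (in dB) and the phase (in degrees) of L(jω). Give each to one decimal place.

|j0.028| = 0.028
|j0.028 + 0.56| = √(0.028² + 0.56²) = 0.5607
|j0.028 + 7.6| = √(0.028² + 7.6²) = 7.6
|L(j0.028)| = 100 × 0.028 / (0.5607 × 7.6) = 0.65707
20 log₁₀(0.65707) = -3.65 dB
∠(j0.028) = 90.00°
∠(j0.028 + 0.56) = arctan(0.028/0.56) = 2.86°
∠(j0.028 + 7.6) = arctan(0.028/7.6) = 0.21°
∠L(j0.028) = 90.00° − (2.86° + 0.21°) = 86.93°

|L| = -3.6 dB, ∠L = 86.9°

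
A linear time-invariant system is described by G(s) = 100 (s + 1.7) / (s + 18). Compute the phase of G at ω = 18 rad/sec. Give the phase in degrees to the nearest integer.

40 deg

∠(j18 + 1.7) = arctan(18/1.7) = 84.60°
∠(j18 + 18) = arctan(18/18) = 45.00°
∠G(j18) = 84.60° − 45.00° = 39.60°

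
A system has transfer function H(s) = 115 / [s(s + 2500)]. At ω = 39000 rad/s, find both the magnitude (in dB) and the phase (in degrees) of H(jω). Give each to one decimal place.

|H| = -142.4 dB, ∠H = -176.3°

|j39000 + 2500| = √(39000² + 2500²) = 3.908e+04
|j39000| = 3.9e+04
|H(j39000)| = 115 / (3.908e+04 × 3.9e+04) = 7.5453e-08
20 log₁₀(7.5453e-08) = -142.45 dB
∠(j39000 + 2500) = arctan(39000/2500) = 86.33°
∠(j39000) = 90.00°
∠H(j39000) = − (86.33° + 90.00°) = -176.33°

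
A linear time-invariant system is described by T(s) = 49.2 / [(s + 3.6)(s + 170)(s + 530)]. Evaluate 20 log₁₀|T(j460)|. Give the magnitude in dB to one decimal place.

-130.2 dB

|j460 + 3.6| = √(460² + 3.6²) = 460
|j460 + 170| = √(460² + 170²) = 490.4
|j460 + 530| = √(460² + 530²) = 701.8
|T(j460)| = 49.2 / (460 × 490.4 × 701.8) = 3.1077e-07
20 log₁₀(3.1077e-07) = -130.15 dB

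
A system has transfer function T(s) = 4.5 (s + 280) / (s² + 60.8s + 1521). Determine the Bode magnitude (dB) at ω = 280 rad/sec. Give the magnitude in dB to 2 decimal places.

-32.91 dB

|j280 + 280| = √(280² + 280²) = 396
|(j280)² + 60.8(j280) + 1521| = |-76879 + j17024| = 7.874e+04
|T(j280)| = 4.5 × 396 / 7.874e+04 = 0.02263
20 log₁₀(0.02263) = -32.906 dB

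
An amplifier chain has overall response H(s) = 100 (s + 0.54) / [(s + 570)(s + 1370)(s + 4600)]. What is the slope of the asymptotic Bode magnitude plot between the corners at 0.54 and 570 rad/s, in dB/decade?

In this band the factors already past their corner are: zero at 0.54; net slope = 20 dB/decade.

20 dB/decade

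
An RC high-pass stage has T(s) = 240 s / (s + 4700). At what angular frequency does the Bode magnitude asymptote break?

The single real pole at s = −4700 gives a corner at ω = 4700 rad/s.

4700 rad/s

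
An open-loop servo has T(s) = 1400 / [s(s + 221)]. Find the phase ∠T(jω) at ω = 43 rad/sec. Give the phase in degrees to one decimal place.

∠(j43 + 221) = arctan(43/221) = 11.01°
∠(j43) = 90.00°
∠T(j43) = − (11.01° + 90.00°) = -101.01°

-101.0°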